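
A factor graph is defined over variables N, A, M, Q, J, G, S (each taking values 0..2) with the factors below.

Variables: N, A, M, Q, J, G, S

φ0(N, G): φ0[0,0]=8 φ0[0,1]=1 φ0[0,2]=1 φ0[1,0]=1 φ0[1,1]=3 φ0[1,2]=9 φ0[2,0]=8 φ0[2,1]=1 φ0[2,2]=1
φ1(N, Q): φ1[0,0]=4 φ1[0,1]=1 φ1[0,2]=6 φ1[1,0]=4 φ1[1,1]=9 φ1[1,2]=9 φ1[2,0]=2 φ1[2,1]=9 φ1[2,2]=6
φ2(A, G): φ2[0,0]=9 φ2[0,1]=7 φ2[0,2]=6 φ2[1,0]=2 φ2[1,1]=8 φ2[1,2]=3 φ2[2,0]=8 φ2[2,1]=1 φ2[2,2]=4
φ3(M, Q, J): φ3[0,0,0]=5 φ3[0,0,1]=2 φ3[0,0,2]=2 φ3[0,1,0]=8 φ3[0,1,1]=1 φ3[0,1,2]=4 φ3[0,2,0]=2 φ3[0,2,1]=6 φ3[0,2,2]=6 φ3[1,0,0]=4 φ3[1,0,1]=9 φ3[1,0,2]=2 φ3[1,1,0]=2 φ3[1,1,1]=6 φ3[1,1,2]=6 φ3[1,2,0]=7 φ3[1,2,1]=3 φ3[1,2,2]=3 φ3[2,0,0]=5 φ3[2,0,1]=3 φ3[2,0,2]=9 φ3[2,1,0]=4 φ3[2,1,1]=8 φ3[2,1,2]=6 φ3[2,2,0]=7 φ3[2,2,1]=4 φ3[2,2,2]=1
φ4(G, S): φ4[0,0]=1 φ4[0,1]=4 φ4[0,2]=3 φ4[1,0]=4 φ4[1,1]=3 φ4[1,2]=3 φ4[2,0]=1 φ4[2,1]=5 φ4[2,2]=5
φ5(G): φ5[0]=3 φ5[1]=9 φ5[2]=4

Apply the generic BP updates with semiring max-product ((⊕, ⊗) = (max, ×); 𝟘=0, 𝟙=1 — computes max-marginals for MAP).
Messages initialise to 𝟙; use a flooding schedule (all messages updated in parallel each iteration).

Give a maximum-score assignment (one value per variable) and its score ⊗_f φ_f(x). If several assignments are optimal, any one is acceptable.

assignment: (N=1, A=0, M=0, Q=1, J=0, G=2, S=1); score = 77760

init: all messages = 𝟙 over 3 values
r1 m[φ0→N] = [8, 9, 8]
r1 m[φ0→G] = [8, 3, 9]
r1 m[φ1→N] = [6, 9, 9]
r1 m[φ1→Q] = [4, 9, 9]
r1 m[φ2→A] = [9, 8, 8]
r1 m[φ2→G] = [9, 8, 6]
r1 m[φ3→M] = [8, 9, 9]
r1 m[φ3→Q] = [9, 8, 7]
r1 m[φ3→J] = [8, 9, 9]
r1 m[φ4→G] = [4, 4, 5]
r1 m[φ4→S] = [4, 5, 5]
r1 m[φ5→G] = [3, 9, 4]
r1 m[N→φ0] = [1, 1, 1]
r1 m[N→φ1] = [1, 1, 1]
r1 m[A→φ2] = [1, 1, 1]
r1 m[M→φ3] = [1, 1, 1]
r1 m[Q→φ1] = [1, 1, 1]
r1 m[Q→φ3] = [1, 1, 1]
r1 m[J→φ3] = [1, 1, 1]
r1 m[G→φ0] = [1, 1, 1]
r1 m[G→φ2] = [1, 1, 1]
r1 m[G→φ4] = [1, 1, 1]
r1 m[G→φ5] = [1, 1, 1]
r1 m[S→φ4] = [1, 1, 1]
r2 m[φ0→N] = [8, 9, 8]
r2 m[φ0→G] = [8, 3, 9]
r2 m[φ1→N] = [6, 9, 9]
r2 m[φ1→Q] = [4, 9, 9]
r2 m[φ2→A] = [9, 8, 8]
r2 m[φ2→G] = [9, 8, 6]
r2 m[φ3→M] = [8, 9, 9]
r2 m[φ3→Q] = [9, 8, 7]
r2 m[φ3→J] = [8, 9, 9]
r2 m[φ4→G] = [4, 4, 5]
r2 m[φ4→S] = [4, 5, 5]
r2 m[φ5→G] = [3, 9, 4]
r2 m[N→φ0] = [6, 9, 9]
r2 m[N→φ1] = [8, 9, 8]
r2 m[A→φ2] = [1, 1, 1]
r2 m[M→φ3] = [1, 1, 1]
r2 m[Q→φ1] = [9, 8, 7]
r2 m[Q→φ3] = [4, 9, 9]
r2 m[J→φ3] = [1, 1, 1]
r2 m[G→φ0] = [108, 288, 120]
r2 m[G→φ2] = [96, 108, 180]
r2 m[G→φ4] = [216, 216, 216]
r2 m[G→φ5] = [288, 96, 270]
r2 m[S→φ4] = [1, 1, 1]
r3 m[φ0→N] = [864, 1080, 864]
r3 m[φ0→G] = [72, 27, 81]
r3 m[φ1→N] = [42, 72, 72]
r3 m[φ1→Q] = [36, 81, 81]
r3 m[φ2→A] = [1080, 864, 768]
r3 m[φ2→G] = [9, 8, 6]
r3 m[φ3→M] = [72, 63, 72]
r3 m[φ3→Q] = [9, 8, 7]
r3 m[φ3→J] = [72, 72, 54]
r3 m[φ4→G] = [4, 4, 5]
r3 m[φ4→S] = [864, 1080, 1080]
r3 m[φ5→G] = [3, 9, 4]
r3 m[N→φ0] = [6, 9, 9]
r3 m[N→φ1] = [8, 9, 8]
r3 m[A→φ2] = [1, 1, 1]
r3 m[M→φ3] = [1, 1, 1]
r3 m[Q→φ1] = [9, 8, 7]
r3 m[Q→φ3] = [4, 9, 9]
r3 m[J→φ3] = [1, 1, 1]
r3 m[G→φ0] = [108, 288, 120]
r3 m[G→φ2] = [96, 108, 180]
r3 m[G→φ4] = [216, 216, 216]
r3 m[G→φ5] = [288, 96, 270]
r3 m[S→φ4] = [1, 1, 1]
r4 m[φ0→N] = [864, 1080, 864]
r4 m[φ0→G] = [72, 27, 81]
r4 m[φ1→N] = [42, 72, 72]
r4 m[φ1→Q] = [36, 81, 81]
r4 m[φ2→A] = [1080, 864, 768]
r4 m[φ2→G] = [9, 8, 6]
r4 m[φ3→M] = [72, 63, 72]
r4 m[φ3→Q] = [9, 8, 7]
r4 m[φ3→J] = [72, 72, 54]
r4 m[φ4→G] = [4, 4, 5]
r4 m[φ4→S] = [864, 1080, 1080]
r4 m[φ5→G] = [3, 9, 4]
r4 m[N→φ0] = [42, 72, 72]
r4 m[N→φ1] = [864, 1080, 864]
r4 m[A→φ2] = [1, 1, 1]
r4 m[M→φ3] = [1, 1, 1]
r4 m[Q→φ1] = [9, 8, 7]
r4 m[Q→φ3] = [36, 81, 81]
r4 m[J→φ3] = [1, 1, 1]
r4 m[G→φ0] = [108, 288, 120]
r4 m[G→φ2] = [864, 972, 1620]
r4 m[G→φ4] = [1944, 1944, 1944]
r4 m[G→φ5] = [2592, 864, 2430]
r4 m[S→φ4] = [1, 1, 1]
r5 m[φ0→N] = [864, 1080, 864]
r5 m[φ0→G] = [576, 216, 648]
r5 m[φ1→N] = [42, 72, 72]
r5 m[φ1→Q] = [4320, 9720, 9720]
r5 m[φ2→A] = [9720, 7776, 6912]
r5 m[φ2→G] = [9, 8, 6]
r5 m[φ3→M] = [648, 567, 648]
r5 m[φ3→Q] = [9, 8, 7]
r5 m[φ3→J] = [648, 648, 486]
r5 m[φ4→G] = [4, 4, 5]
r5 m[φ4→S] = [7776, 9720, 9720]
r5 m[φ5→G] = [3, 9, 4]
r5 m[N→φ0] = [42, 72, 72]
r5 m[N→φ1] = [864, 1080, 864]
r5 m[A→φ2] = [1, 1, 1]
r5 m[M→φ3] = [1, 1, 1]
r5 m[Q→φ1] = [9, 8, 7]
r5 m[Q→φ3] = [36, 81, 81]
r5 m[J→φ3] = [1, 1, 1]
r5 m[G→φ0] = [108, 288, 120]
r5 m[G→φ2] = [864, 972, 1620]
r5 m[G→φ4] = [1944, 1944, 1944]
r5 m[G→φ5] = [2592, 864, 2430]
r5 m[S→φ4] = [1, 1, 1]
r6 m[φ0→N] = [864, 1080, 864]
r6 m[φ0→G] = [576, 216, 648]
r6 m[φ1→N] = [42, 72, 72]
r6 m[φ1→Q] = [4320, 9720, 9720]
r6 m[φ2→A] = [9720, 7776, 6912]
r6 m[φ2→G] = [9, 8, 6]
r6 m[φ3→M] = [648, 567, 648]
r6 m[φ3→Q] = [9, 8, 7]
r6 m[φ3→J] = [648, 648, 486]
r6 m[φ4→G] = [4, 4, 5]
r6 m[φ4→S] = [7776, 9720, 9720]
r6 m[φ5→G] = [3, 9, 4]
r6 m[N→φ0] = [42, 72, 72]
r6 m[N→φ1] = [864, 1080, 864]
r6 m[A→φ2] = [1, 1, 1]
r6 m[M→φ3] = [1, 1, 1]
r6 m[Q→φ1] = [9, 8, 7]
r6 m[Q→φ3] = [4320, 9720, 9720]
r6 m[J→φ3] = [1, 1, 1]
r6 m[G→φ0] = [108, 288, 120]
r6 m[G→φ2] = [6912, 7776, 12960]
r6 m[G→φ4] = [15552, 15552, 15552]
r6 m[G→φ5] = [20736, 6912, 19440]
r6 m[S→φ4] = [1, 1, 1]
r7 m[φ0→N] = [864, 1080, 864]
r7 m[φ0→G] = [576, 216, 648]
r7 m[φ1→N] = [42, 72, 72]
r7 m[φ1→Q] = [4320, 9720, 9720]
r7 m[φ2→A] = [77760, 62208, 55296]
r7 m[φ2→G] = [9, 8, 6]
r7 m[φ3→M] = [77760, 68040, 77760]
r7 m[φ3→Q] = [9, 8, 7]
r7 m[φ3→J] = [77760, 77760, 58320]
r7 m[φ4→G] = [4, 4, 5]
r7 m[φ4→S] = [62208, 77760, 77760]
r7 m[φ5→G] = [3, 9, 4]
r7 m[N→φ0] = [42, 72, 72]
r7 m[N→φ1] = [864, 1080, 864]
r7 m[A→φ2] = [1, 1, 1]
r7 m[M→φ3] = [1, 1, 1]
r7 m[Q→φ1] = [9, 8, 7]
r7 m[Q→φ3] = [4320, 9720, 9720]
r7 m[J→φ3] = [1, 1, 1]
r7 m[G→φ0] = [108, 288, 120]
r7 m[G→φ2] = [6912, 7776, 12960]
r7 m[G→φ4] = [15552, 15552, 15552]
r7 m[G→φ5] = [20736, 6912, 19440]
r7 m[S→φ4] = [1, 1, 1]
r8 m[φ0→N] = [864, 1080, 864]
r8 m[φ0→G] = [576, 216, 648]
r8 m[φ1→N] = [42, 72, 72]
r8 m[φ1→Q] = [4320, 9720, 9720]
r8 m[φ2→A] = [77760, 62208, 55296]
r8 m[φ2→G] = [9, 8, 6]
r8 m[φ3→M] = [77760, 68040, 77760]
r8 m[φ3→Q] = [9, 8, 7]
r8 m[φ3→J] = [77760, 77760, 58320]
r8 m[φ4→G] = [4, 4, 5]
r8 m[φ4→S] = [62208, 77760, 77760]
r8 m[φ5→G] = [3, 9, 4]
r8 m[N→φ0] = [42, 72, 72]
r8 m[N→φ1] = [864, 1080, 864]
r8 m[A→φ2] = [1, 1, 1]
r8 m[M→φ3] = [1, 1, 1]
r8 m[Q→φ1] = [9, 8, 7]
r8 m[Q→φ3] = [4320, 9720, 9720]
r8 m[J→φ3] = [1, 1, 1]
r8 m[G→φ0] = [108, 288, 120]
r8 m[G→φ2] = [6912, 7776, 12960]
r8 m[G→φ4] = [15552, 15552, 15552]
r8 m[G→φ5] = [20736, 6912, 19440]
r8 m[S→φ4] = [1, 1, 1]
fixed point reached at round 8
traceback from N: (N=1, A=0, M=0, Q=1, J=0, G=2, S=1), score=77760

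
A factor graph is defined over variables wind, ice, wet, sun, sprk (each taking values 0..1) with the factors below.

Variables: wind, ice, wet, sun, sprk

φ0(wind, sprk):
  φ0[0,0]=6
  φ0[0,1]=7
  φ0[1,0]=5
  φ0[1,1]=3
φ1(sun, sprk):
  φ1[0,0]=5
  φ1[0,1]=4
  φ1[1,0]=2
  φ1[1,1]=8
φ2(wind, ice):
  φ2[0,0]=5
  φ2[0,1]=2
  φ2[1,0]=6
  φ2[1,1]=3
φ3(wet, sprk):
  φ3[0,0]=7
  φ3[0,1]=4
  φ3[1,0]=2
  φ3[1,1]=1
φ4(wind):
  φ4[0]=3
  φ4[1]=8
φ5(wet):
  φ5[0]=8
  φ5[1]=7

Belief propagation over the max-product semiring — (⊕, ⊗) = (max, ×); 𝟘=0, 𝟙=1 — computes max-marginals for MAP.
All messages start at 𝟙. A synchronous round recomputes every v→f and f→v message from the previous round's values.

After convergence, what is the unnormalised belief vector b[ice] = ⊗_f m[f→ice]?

b[ice] = [67200, 33600]

init: all messages = 𝟙 over 2 values
r1 m[φ0→wind] = [7, 5]
r1 m[φ0→sprk] = [6, 7]
r1 m[φ1→sun] = [5, 8]
r1 m[φ1→sprk] = [5, 8]
r1 m[φ2→wind] = [5, 6]
r1 m[φ2→ice] = [6, 3]
r1 m[φ3→wet] = [7, 2]
r1 m[φ3→sprk] = [7, 4]
r1 m[φ4→wind] = [3, 8]
r1 m[φ5→wet] = [8, 7]
r1 m[wind→φ0] = [1, 1]
r1 m[wind→φ2] = [1, 1]
r1 m[wind→φ4] = [1, 1]
r1 m[ice→φ2] = [1, 1]
r1 m[wet→φ3] = [1, 1]
r1 m[wet→φ5] = [1, 1]
r1 m[sun→φ1] = [1, 1]
r1 m[sprk→φ0] = [1, 1]
r1 m[sprk→φ1] = [1, 1]
r1 m[sprk→φ3] = [1, 1]
r2 m[φ0→wind] = [7, 5]
r2 m[φ0→sprk] = [6, 7]
r2 m[φ1→sun] = [5, 8]
r2 m[φ1→sprk] = [5, 8]
r2 m[φ2→wind] = [5, 6]
r2 m[φ2→ice] = [6, 3]
r2 m[φ3→wet] = [7, 2]
r2 m[φ3→sprk] = [7, 4]
r2 m[φ4→wind] = [3, 8]
r2 m[φ5→wet] = [8, 7]
r2 m[wind→φ0] = [15, 48]
r2 m[wind→φ2] = [21, 40]
r2 m[wind→φ4] = [35, 30]
r2 m[ice→φ2] = [1, 1]
r2 m[wet→φ3] = [8, 7]
r2 m[wet→φ5] = [7, 2]
r2 m[sun→φ1] = [1, 1]
r2 m[sprk→φ0] = [35, 32]
r2 m[sprk→φ1] = [42, 28]
r2 m[sprk→φ3] = [30, 56]
r3 m[φ0→wind] = [224, 175]
r3 m[φ0→sprk] = [240, 144]
r3 m[φ1→sun] = [210, 224]
r3 m[φ1→sprk] = [5, 8]
r3 m[φ2→wind] = [5, 6]
r3 m[φ2→ice] = [240, 120]
r3 m[φ3→wet] = [224, 60]
r3 m[φ3→sprk] = [56, 32]
r3 m[φ4→wind] = [3, 8]
r3 m[φ5→wet] = [8, 7]
r3 m[wind→φ0] = [15, 48]
r3 m[wind→φ2] = [21, 40]
r3 m[wind→φ4] = [35, 30]
r3 m[ice→φ2] = [1, 1]
r3 m[wet→φ3] = [8, 7]
r3 m[wet→φ5] = [7, 2]
r3 m[sun→φ1] = [1, 1]
r3 m[sprk→φ0] = [35, 32]
r3 m[sprk→φ1] = [42, 28]
r3 m[sprk→φ3] = [30, 56]
r4 m[φ0→wind] = [224, 175]
r4 m[φ0→sprk] = [240, 144]
r4 m[φ1→sun] = [210, 224]
r4 m[φ1→sprk] = [5, 8]
r4 m[φ2→wind] = [5, 6]
r4 m[φ2→ice] = [240, 120]
r4 m[φ3→wet] = [224, 60]
r4 m[φ3→sprk] = [56, 32]
r4 m[φ4→wind] = [3, 8]
r4 m[φ5→wet] = [8, 7]
r4 m[wind→φ0] = [15, 48]
r4 m[wind→φ2] = [672, 1400]
r4 m[wind→φ4] = [1120, 1050]
r4 m[ice→φ2] = [1, 1]
r4 m[wet→φ3] = [8, 7]
r4 m[wet→φ5] = [224, 60]
r4 m[sun→φ1] = [1, 1]
r4 m[sprk→φ0] = [280, 256]
r4 m[sprk→φ1] = [13440, 4608]
r4 m[sprk→φ3] = [1200, 1152]
r5 m[φ0→wind] = [1792, 1400]
r5 m[φ0→sprk] = [240, 144]
r5 m[φ1→sun] = [67200, 36864]
r5 m[φ1→sprk] = [5, 8]
r5 m[φ2→wind] = [5, 6]
r5 m[φ2→ice] = [8400, 4200]
r5 m[φ3→wet] = [8400, 2400]
r5 m[φ3→sprk] = [56, 32]
r5 m[φ4→wind] = [3, 8]
r5 m[φ5→wet] = [8, 7]
r5 m[wind→φ0] = [15, 48]
r5 m[wind→φ2] = [672, 1400]
r5 m[wind→φ4] = [1120, 1050]
r5 m[ice→φ2] = [1, 1]
r5 m[wet→φ3] = [8, 7]
r5 m[wet→φ5] = [224, 60]
r5 m[sun→φ1] = [1, 1]
r5 m[sprk→φ0] = [280, 256]
r5 m[sprk→φ1] = [13440, 4608]
r5 m[sprk→φ3] = [1200, 1152]
r6 m[φ0→wind] = [1792, 1400]
r6 m[φ0→sprk] = [240, 144]
r6 m[φ1→sun] = [67200, 36864]
r6 m[φ1→sprk] = [5, 8]
r6 m[φ2→wind] = [5, 6]
r6 m[φ2→ice] = [8400, 4200]
r6 m[φ3→wet] = [8400, 2400]
r6 m[φ3→sprk] = [56, 32]
r6 m[φ4→wind] = [3, 8]
r6 m[φ5→wet] = [8, 7]
r6 m[wind→φ0] = [15, 48]
r6 m[wind→φ2] = [5376, 11200]
r6 m[wind→φ4] = [8960, 8400]
r6 m[ice→φ2] = [1, 1]
r6 m[wet→φ3] = [8, 7]
r6 m[wet→φ5] = [8400, 2400]
r6 m[sun→φ1] = [1, 1]
r6 m[sprk→φ0] = [280, 256]
r6 m[sprk→φ1] = [13440, 4608]
r6 m[sprk→φ3] = [1200, 1152]
r7 m[φ0→wind] = [1792, 1400]
r7 m[φ0→sprk] = [240, 144]
r7 m[φ1→sun] = [67200, 36864]
r7 m[φ1→sprk] = [5, 8]
r7 m[φ2→wind] = [5, 6]
r7 m[φ2→ice] = [67200, 33600]
r7 m[φ3→wet] = [8400, 2400]
r7 m[φ3→sprk] = [56, 32]
r7 m[φ4→wind] = [3, 8]
r7 m[φ5→wet] = [8, 7]
r7 m[wind→φ0] = [15, 48]
r7 m[wind→φ2] = [5376, 11200]
r7 m[wind→φ4] = [8960, 8400]
r7 m[ice→φ2] = [1, 1]
r7 m[wet→φ3] = [8, 7]
r7 m[wet→φ5] = [8400, 2400]
r7 m[sun→φ1] = [1, 1]
r7 m[sprk→φ0] = [280, 256]
r7 m[sprk→φ1] = [13440, 4608]
r7 m[sprk→φ3] = [1200, 1152]
r8 m[φ0→wind] = [1792, 1400]
r8 m[φ0→sprk] = [240, 144]
r8 m[φ1→sun] = [67200, 36864]
r8 m[φ1→sprk] = [5, 8]
r8 m[φ2→wind] = [5, 6]
r8 m[φ2→ice] = [67200, 33600]
r8 m[φ3→wet] = [8400, 2400]
r8 m[φ3→sprk] = [56, 32]
r8 m[φ4→wind] = [3, 8]
r8 m[φ5→wet] = [8, 7]
r8 m[wind→φ0] = [15, 48]
r8 m[wind→φ2] = [5376, 11200]
r8 m[wind→φ4] = [8960, 8400]
r8 m[ice→φ2] = [1, 1]
r8 m[wet→φ3] = [8, 7]
r8 m[wet→φ5] = [8400, 2400]
r8 m[sun→φ1] = [1, 1]
r8 m[sprk→φ0] = [280, 256]
r8 m[sprk→φ1] = [13440, 4608]
r8 m[sprk→φ3] = [1200, 1152]
fixed point reached at round 8
b[ice] = ⊗ incoming = [67200, 33600]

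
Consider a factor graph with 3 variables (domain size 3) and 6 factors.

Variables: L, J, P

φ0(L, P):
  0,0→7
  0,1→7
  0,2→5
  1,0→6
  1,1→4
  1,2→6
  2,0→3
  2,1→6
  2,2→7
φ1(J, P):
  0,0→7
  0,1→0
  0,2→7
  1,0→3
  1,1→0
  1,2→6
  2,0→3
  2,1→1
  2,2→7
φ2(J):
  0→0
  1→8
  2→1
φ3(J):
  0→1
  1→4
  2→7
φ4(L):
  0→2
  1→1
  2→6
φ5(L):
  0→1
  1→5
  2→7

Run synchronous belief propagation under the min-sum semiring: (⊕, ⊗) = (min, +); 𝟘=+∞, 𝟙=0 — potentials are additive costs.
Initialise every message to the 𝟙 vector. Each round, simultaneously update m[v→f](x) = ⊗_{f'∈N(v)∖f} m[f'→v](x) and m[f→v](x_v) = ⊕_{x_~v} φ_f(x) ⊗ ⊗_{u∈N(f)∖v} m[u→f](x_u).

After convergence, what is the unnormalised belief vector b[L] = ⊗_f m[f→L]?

init: all messages = 𝟙 over 3 values
r1 m[φ0→L] = [5, 4, 3]
r1 m[φ0→P] = [3, 4, 5]
r1 m[φ1→J] = [0, 0, 1]
r1 m[φ1→P] = [3, 0, 6]
r1 m[φ2→J] = [0, 8, 1]
r1 m[φ3→J] = [1, 4, 7]
r1 m[φ4→L] = [2, 1, 6]
r1 m[φ5→L] = [1, 5, 7]
r1 m[L→φ0] = [0, 0, 0]
r1 m[L→φ4] = [0, 0, 0]
r1 m[L→φ5] = [0, 0, 0]
r1 m[J→φ1] = [0, 0, 0]
r1 m[J→φ2] = [0, 0, 0]
r1 m[J→φ3] = [0, 0, 0]
r1 m[P→φ0] = [0, 0, 0]
r1 m[P→φ1] = [0, 0, 0]
r2 m[φ0→L] = [5, 4, 3]
r2 m[φ0→P] = [3, 4, 5]
r2 m[φ1→J] = [0, 0, 1]
r2 m[φ1→P] = [3, 0, 6]
r2 m[φ2→J] = [0, 8, 1]
r2 m[φ3→J] = [1, 4, 7]
r2 m[φ4→L] = [2, 1, 6]
r2 m[φ5→L] = [1, 5, 7]
r2 m[L→φ0] = [3, 6, 13]
r2 m[L→φ4] = [6, 9, 10]
r2 m[L→φ5] = [7, 5, 9]
r2 m[J→φ1] = [1, 12, 8]
r2 m[J→φ2] = [1, 4, 8]
r2 m[J→φ3] = [0, 8, 2]
r2 m[P→φ0] = [3, 0, 6]
r2 m[P→φ1] = [3, 4, 5]
r3 m[φ0→L] = [7, 4, 6]
r3 m[φ0→P] = [10, 10, 8]
r3 m[φ1→J] = [4, 4, 5]
r3 m[φ1→P] = [8, 1, 8]
r3 m[φ2→J] = [0, 8, 1]
r3 m[φ3→J] = [1, 4, 7]
r3 m[φ4→L] = [2, 1, 6]
r3 m[φ5→L] = [1, 5, 7]
r3 m[L→φ0] = [3, 6, 13]
r3 m[L→φ4] = [6, 9, 10]
r3 m[L→φ5] = [7, 5, 9]
r3 m[J→φ1] = [1, 12, 8]
r3 m[J→φ2] = [1, 4, 8]
r3 m[J→φ3] = [0, 8, 2]
r3 m[P→φ0] = [3, 0, 6]
r3 m[P→φ1] = [3, 4, 5]
r4 m[φ0→L] = [7, 4, 6]
r4 m[φ0→P] = [10, 10, 8]
r4 m[φ1→J] = [4, 4, 5]
r4 m[φ1→P] = [8, 1, 8]
r4 m[φ2→J] = [0, 8, 1]
r4 m[φ3→J] = [1, 4, 7]
r4 m[φ4→L] = [2, 1, 6]
r4 m[φ5→L] = [1, 5, 7]
r4 m[L→φ0] = [3, 6, 13]
r4 m[L→φ4] = [8, 9, 13]
r4 m[L→φ5] = [9, 5, 12]
r4 m[J→φ1] = [1, 12, 8]
r4 m[J→φ2] = [5, 8, 12]
r4 m[J→φ3] = [4, 12, 6]
r4 m[P→φ0] = [8, 1, 8]
r4 m[P→φ1] = [10, 10, 8]
r5 m[φ0→L] = [8, 5, 7]
r5 m[φ0→P] = [10, 10, 8]
r5 m[φ1→J] = [10, 10, 11]
r5 m[φ1→P] = [8, 1, 8]
r5 m[φ2→J] = [0, 8, 1]
r5 m[φ3→J] = [1, 4, 7]
r5 m[φ4→L] = [2, 1, 6]
r5 m[φ5→L] = [1, 5, 7]
r5 m[L→φ0] = [3, 6, 13]
r5 m[L→φ4] = [8, 9, 13]
r5 m[L→φ5] = [9, 5, 12]
r5 m[J→φ1] = [1, 12, 8]
r5 m[J→φ2] = [5, 8, 12]
r5 m[J→φ3] = [4, 12, 6]
r5 m[P→φ0] = [8, 1, 8]
r5 m[P→φ1] = [10, 10, 8]
r6 m[φ0→L] = [8, 5, 7]
r6 m[φ0→P] = [10, 10, 8]
r6 m[φ1→J] = [10, 10, 11]
r6 m[φ1→P] = [8, 1, 8]
r6 m[φ2→J] = [0, 8, 1]
r6 m[φ3→J] = [1, 4, 7]
r6 m[φ4→L] = [2, 1, 6]
r6 m[φ5→L] = [1, 5, 7]
r6 m[L→φ0] = [3, 6, 13]
r6 m[L→φ4] = [9, 10, 14]
r6 m[L→φ5] = [10, 6, 13]
r6 m[J→φ1] = [1, 12, 8]
r6 m[J→φ2] = [11, 14, 18]
r6 m[J→φ3] = [10, 18, 12]
r6 m[P→φ0] = [8, 1, 8]
r6 m[P→φ1] = [10, 10, 8]
r7 m[φ0→L] = [8, 5, 7]
r7 m[φ0→P] = [10, 10, 8]
r7 m[φ1→J] = [10, 10, 11]
r7 m[φ1→P] = [8, 1, 8]
r7 m[φ2→J] = [0, 8, 1]
r7 m[φ3→J] = [1, 4, 7]
r7 m[φ4→L] = [2, 1, 6]
r7 m[φ5→L] = [1, 5, 7]
r7 m[L→φ0] = [3, 6, 13]
r7 m[L→φ4] = [9, 10, 14]
r7 m[L→φ5] = [10, 6, 13]
r7 m[J→φ1] = [1, 12, 8]
r7 m[J→φ2] = [11, 14, 18]
r7 m[J→φ3] = [10, 18, 12]
r7 m[P→φ0] = [8, 1, 8]
r7 m[P→φ1] = [10, 10, 8]
fixed point reached at round 7
b[L] = ⊗ incoming = [11, 11, 20]

b[L] = [11, 11, 20]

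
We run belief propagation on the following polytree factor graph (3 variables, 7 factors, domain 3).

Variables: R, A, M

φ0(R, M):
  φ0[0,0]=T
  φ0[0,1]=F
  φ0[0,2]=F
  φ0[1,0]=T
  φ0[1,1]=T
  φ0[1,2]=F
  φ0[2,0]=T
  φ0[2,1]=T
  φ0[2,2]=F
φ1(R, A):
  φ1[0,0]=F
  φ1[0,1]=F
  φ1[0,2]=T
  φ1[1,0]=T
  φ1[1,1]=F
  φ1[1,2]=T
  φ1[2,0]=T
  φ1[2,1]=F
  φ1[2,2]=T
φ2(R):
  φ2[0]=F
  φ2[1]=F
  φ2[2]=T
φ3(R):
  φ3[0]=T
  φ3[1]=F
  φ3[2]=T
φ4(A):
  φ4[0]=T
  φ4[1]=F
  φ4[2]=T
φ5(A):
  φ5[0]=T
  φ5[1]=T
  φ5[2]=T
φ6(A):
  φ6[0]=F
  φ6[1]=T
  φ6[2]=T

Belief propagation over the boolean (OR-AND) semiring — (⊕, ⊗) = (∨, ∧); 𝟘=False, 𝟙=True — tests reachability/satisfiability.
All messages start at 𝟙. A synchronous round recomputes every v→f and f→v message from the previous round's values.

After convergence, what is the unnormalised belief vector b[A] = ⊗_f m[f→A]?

b[A] = [F, F, T]

init: all messages = 𝟙 over 3 values
r1 m[φ0→R] = [T, T, T]
r1 m[φ0→M] = [T, T, F]
r1 m[φ1→R] = [T, T, T]
r1 m[φ1→A] = [T, F, T]
r1 m[φ2→R] = [F, F, T]
r1 m[φ3→R] = [T, F, T]
r1 m[φ4→A] = [T, F, T]
r1 m[φ5→A] = [T, T, T]
r1 m[φ6→A] = [F, T, T]
r1 m[R→φ0] = [T, T, T]
r1 m[R→φ1] = [T, T, T]
r1 m[R→φ2] = [T, T, T]
r1 m[R→φ3] = [T, T, T]
r1 m[A→φ1] = [T, T, T]
r1 m[A→φ4] = [T, T, T]
r1 m[A→φ5] = [T, T, T]
r1 m[A→φ6] = [T, T, T]
r1 m[M→φ0] = [T, T, T]
r2 m[φ0→R] = [T, T, T]
r2 m[φ0→M] = [T, T, F]
r2 m[φ1→R] = [T, T, T]
r2 m[φ1→A] = [T, F, T]
r2 m[φ2→R] = [F, F, T]
r2 m[φ3→R] = [T, F, T]
r2 m[φ4→A] = [T, F, T]
r2 m[φ5→A] = [T, T, T]
r2 m[φ6→A] = [F, T, T]
r2 m[R→φ0] = [F, F, T]
r2 m[R→φ1] = [F, F, T]
r2 m[R→φ2] = [T, F, T]
r2 m[R→φ3] = [F, F, T]
r2 m[A→φ1] = [F, F, T]
r2 m[A→φ4] = [F, F, T]
r2 m[A→φ5] = [F, F, T]
r2 m[A→φ6] = [T, F, T]
r2 m[M→φ0] = [T, T, T]
r3 m[φ0→R] = [T, T, T]
r3 m[φ0→M] = [T, T, F]
r3 m[φ1→R] = [T, T, T]
r3 m[φ1→A] = [T, F, T]
r3 m[φ2→R] = [F, F, T]
r3 m[φ3→R] = [T, F, T]
r3 m[φ4→A] = [T, F, T]
r3 m[φ5→A] = [T, T, T]
r3 m[φ6→A] = [F, T, T]
r3 m[R→φ0] = [F, F, T]
r3 m[R→φ1] = [F, F, T]
r3 m[R→φ2] = [T, F, T]
r3 m[R→φ3] = [F, F, T]
r3 m[A→φ1] = [F, F, T]
r3 m[A→φ4] = [F, F, T]
r3 m[A→φ5] = [F, F, T]
r3 m[A→φ6] = [T, F, T]
r3 m[M→φ0] = [T, T, T]
fixed point reached at round 3
b[A] = ⊗ incoming = [F, F, T]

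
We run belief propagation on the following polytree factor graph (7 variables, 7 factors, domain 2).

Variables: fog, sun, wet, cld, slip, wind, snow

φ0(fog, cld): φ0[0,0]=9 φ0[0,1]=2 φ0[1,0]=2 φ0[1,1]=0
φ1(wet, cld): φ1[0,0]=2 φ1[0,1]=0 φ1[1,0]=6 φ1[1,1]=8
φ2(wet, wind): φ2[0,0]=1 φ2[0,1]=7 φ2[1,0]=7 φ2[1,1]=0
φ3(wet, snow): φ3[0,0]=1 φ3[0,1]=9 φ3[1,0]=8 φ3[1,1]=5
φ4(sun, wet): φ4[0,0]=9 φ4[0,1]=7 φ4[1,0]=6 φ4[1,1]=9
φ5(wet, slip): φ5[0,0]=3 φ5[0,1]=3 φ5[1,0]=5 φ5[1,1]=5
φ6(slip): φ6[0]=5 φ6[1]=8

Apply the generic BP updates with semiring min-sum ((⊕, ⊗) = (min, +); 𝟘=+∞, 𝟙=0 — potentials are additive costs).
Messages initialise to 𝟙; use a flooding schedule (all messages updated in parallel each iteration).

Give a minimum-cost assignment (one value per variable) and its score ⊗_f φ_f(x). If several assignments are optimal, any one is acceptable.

assignment: (fog=1, sun=1, wet=0, cld=1, slip=0, wind=0, snow=0); score = 16

init: all messages = 𝟙 over 2 values
r1 m[φ0→fog] = [2, 0]
r1 m[φ0→cld] = [2, 0]
r1 m[φ1→wet] = [0, 6]
r1 m[φ1→cld] = [2, 0]
r1 m[φ2→wet] = [1, 0]
r1 m[φ2→wind] = [1, 0]
r1 m[φ3→wet] = [1, 5]
r1 m[φ3→snow] = [1, 5]
r1 m[φ4→sun] = [7, 6]
r1 m[φ4→wet] = [6, 7]
r1 m[φ5→wet] = [3, 5]
r1 m[φ5→slip] = [3, 3]
r1 m[φ6→slip] = [5, 8]
r1 m[fog→φ0] = [0, 0]
r1 m[sun→φ4] = [0, 0]
r1 m[wet→φ1] = [0, 0]
r1 m[wet→φ2] = [0, 0]
r1 m[wet→φ3] = [0, 0]
r1 m[wet→φ4] = [0, 0]
r1 m[wet→φ5] = [0, 0]
r1 m[cld→φ0] = [0, 0]
r1 m[cld→φ1] = [0, 0]
r1 m[slip→φ5] = [0, 0]
r1 m[slip→φ6] = [0, 0]
r1 m[wind→φ2] = [0, 0]
r1 m[snow→φ3] = [0, 0]
r2 m[φ0→fog] = [2, 0]
r2 m[φ0→cld] = [2, 0]
r2 m[φ1→wet] = [0, 6]
r2 m[φ1→cld] = [2, 0]
r2 m[φ2→wet] = [1, 0]
r2 m[φ2→wind] = [1, 0]
r2 m[φ3→wet] = [1, 5]
r2 m[φ3→snow] = [1, 5]
r2 m[φ4→sun] = [7, 6]
r2 m[φ4→wet] = [6, 7]
r2 m[φ5→wet] = [3, 5]
r2 m[φ5→slip] = [3, 3]
r2 m[φ6→slip] = [5, 8]
r2 m[fog→φ0] = [0, 0]
r2 m[sun→φ4] = [0, 0]
r2 m[wet→φ1] = [11, 17]
r2 m[wet→φ2] = [10, 23]
r2 m[wet→φ3] = [10, 18]
r2 m[wet→φ4] = [5, 16]
r2 m[wet→φ5] = [8, 18]
r2 m[cld→φ0] = [2, 0]
r2 m[cld→φ1] = [2, 0]
r2 m[slip→φ5] = [5, 8]
r2 m[slip→φ6] = [3, 3]
r2 m[wind→φ2] = [0, 0]
r2 m[snow→φ3] = [0, 0]
r3 m[φ0→fog] = [2, 0]
r3 m[φ0→cld] = [2, 0]
r3 m[φ1→wet] = [0, 8]
r3 m[φ1→cld] = [13, 11]
r3 m[φ2→wet] = [1, 0]
r3 m[φ2→wind] = [11, 17]
r3 m[φ3→wet] = [1, 5]
r3 m[φ3→snow] = [11, 19]
r3 m[φ4→sun] = [14, 11]
r3 m[φ4→wet] = [6, 7]
r3 m[φ5→wet] = [8, 10]
r3 m[φ5→slip] = [11, 11]
r3 m[φ6→slip] = [5, 8]
r3 m[fog→φ0] = [0, 0]
r3 m[sun→φ4] = [0, 0]
r3 m[wet→φ1] = [11, 17]
r3 m[wet→φ2] = [10, 23]
r3 m[wet→φ3] = [10, 18]
r3 m[wet→φ4] = [5, 16]
r3 m[wet→φ5] = [8, 18]
r3 m[cld→φ0] = [2, 0]
r3 m[cld→φ1] = [2, 0]
r3 m[slip→φ5] = [5, 8]
r3 m[slip→φ6] = [3, 3]
r3 m[wind→φ2] = [0, 0]
r3 m[snow→φ3] = [0, 0]
r4 m[φ0→fog] = [2, 0]
r4 m[φ0→cld] = [2, 0]
r4 m[φ1→wet] = [0, 8]
r4 m[φ1→cld] = [13, 11]
r4 m[φ2→wet] = [1, 0]
r4 m[φ2→wind] = [11, 17]
r4 m[φ3→wet] = [1, 5]
r4 m[φ3→snow] = [11, 19]
r4 m[φ4→sun] = [14, 11]
r4 m[φ4→wet] = [6, 7]
r4 m[φ5→wet] = [8, 10]
r4 m[φ5→slip] = [11, 11]
r4 m[φ6→slip] = [5, 8]
r4 m[fog→φ0] = [0, 0]
r4 m[sun→φ4] = [0, 0]
r4 m[wet→φ1] = [16, 22]
r4 m[wet→φ2] = [15, 30]
r4 m[wet→φ3] = [15, 25]
r4 m[wet→φ4] = [10, 23]
r4 m[wet→φ5] = [8, 20]
r4 m[cld→φ0] = [13, 11]
r4 m[cld→φ1] = [2, 0]
r4 m[slip→φ5] = [5, 8]
r4 m[slip→φ6] = [11, 11]
r4 m[wind→φ2] = [0, 0]
r4 m[snow→φ3] = [0, 0]
r5 m[φ0→fog] = [13, 11]
r5 m[φ0→cld] = [2, 0]
r5 m[φ1→wet] = [0, 8]
r5 m[φ1→cld] = [18, 16]
r5 m[φ2→wet] = [1, 0]
r5 m[φ2→wind] = [16, 22]
r5 m[φ3→wet] = [1, 5]
r5 m[φ3→snow] = [16, 24]
r5 m[φ4→sun] = [19, 16]
r5 m[φ4→wet] = [6, 7]
r5 m[φ5→wet] = [8, 10]
r5 m[φ5→slip] = [11, 11]
r5 m[φ6→slip] = [5, 8]
r5 m[fog→φ0] = [0, 0]
r5 m[sun→φ4] = [0, 0]
r5 m[wet→φ1] = [16, 22]
r5 m[wet→φ2] = [15, 30]
r5 m[wet→φ3] = [15, 25]
r5 m[wet→φ4] = [10, 23]
r5 m[wet→φ5] = [8, 20]
r5 m[cld→φ0] = [13, 11]
r5 m[cld→φ1] = [2, 0]
r5 m[slip→φ5] = [5, 8]
r5 m[slip→φ6] = [11, 11]
r5 m[wind→φ2] = [0, 0]
r5 m[snow→φ3] = [0, 0]
r6 m[φ0→fog] = [13, 11]
r6 m[φ0→cld] = [2, 0]
r6 m[φ1→wet] = [0, 8]
r6 m[φ1→cld] = [18, 16]
r6 m[φ2→wet] = [1, 0]
r6 m[φ2→wind] = [16, 22]
r6 m[φ3→wet] = [1, 5]
r6 m[φ3→snow] = [16, 24]
r6 m[φ4→sun] = [19, 16]
r6 m[φ4→wet] = [6, 7]
r6 m[φ5→wet] = [8, 10]
r6 m[φ5→slip] = [11, 11]
r6 m[φ6→slip] = [5, 8]
r6 m[fog→φ0] = [0, 0]
r6 m[sun→φ4] = [0, 0]
r6 m[wet→φ1] = [16, 22]
r6 m[wet→φ2] = [15, 30]
r6 m[wet→φ3] = [15, 25]
r6 m[wet→φ4] = [10, 23]
r6 m[wet→φ5] = [8, 20]
r6 m[cld→φ0] = [18, 16]
r6 m[cld→φ1] = [2, 0]
r6 m[slip→φ5] = [5, 8]
r6 m[slip→φ6] = [11, 11]
r6 m[wind→φ2] = [0, 0]
r6 m[snow→φ3] = [0, 0]
r7 m[φ0→fog] = [18, 16]
r7 m[φ0→cld] = [2, 0]
r7 m[φ1→wet] = [0, 8]
r7 m[φ1→cld] = [18, 16]
r7 m[φ2→wet] = [1, 0]
r7 m[φ2→wind] = [16, 22]
r7 m[φ3→wet] = [1, 5]
r7 m[φ3→snow] = [16, 24]
r7 m[φ4→sun] = [19, 16]
r7 m[φ4→wet] = [6, 7]
r7 m[φ5→wet] = [8, 10]
r7 m[φ5→slip] = [11, 11]
r7 m[φ6→slip] = [5, 8]
r7 m[fog→φ0] = [0, 0]
r7 m[sun→φ4] = [0, 0]
r7 m[wet→φ1] = [16, 22]
r7 m[wet→φ2] = [15, 30]
r7 m[wet→φ3] = [15, 25]
r7 m[wet→φ4] = [10, 23]
r7 m[wet→φ5] = [8, 20]
r7 m[cld→φ0] = [18, 16]
r7 m[cld→φ1] = [2, 0]
r7 m[slip→φ5] = [5, 8]
r7 m[slip→φ6] = [11, 11]
r7 m[wind→φ2] = [0, 0]
r7 m[snow→φ3] = [0, 0]
r8 m[φ0→fog] = [18, 16]
r8 m[φ0→cld] = [2, 0]
r8 m[φ1→wet] = [0, 8]
r8 m[φ1→cld] = [18, 16]
r8 m[φ2→wet] = [1, 0]
r8 m[φ2→wind] = [16, 22]
r8 m[φ3→wet] = [1, 5]
r8 m[φ3→snow] = [16, 24]
r8 m[φ4→sun] = [19, 16]
r8 m[φ4→wet] = [6, 7]
r8 m[φ5→wet] = [8, 10]
r8 m[φ5→slip] = [11, 11]
r8 m[φ6→slip] = [5, 8]
r8 m[fog→φ0] = [0, 0]
r8 m[sun→φ4] = [0, 0]
r8 m[wet→φ1] = [16, 22]
r8 m[wet→φ2] = [15, 30]
r8 m[wet→φ3] = [15, 25]
r8 m[wet→φ4] = [10, 23]
r8 m[wet→φ5] = [8, 20]
r8 m[cld→φ0] = [18, 16]
r8 m[cld→φ1] = [2, 0]
r8 m[slip→φ5] = [5, 8]
r8 m[slip→φ6] = [11, 11]
r8 m[wind→φ2] = [0, 0]
r8 m[snow→φ3] = [0, 0]
fixed point reached at round 8
traceback from fog: (fog=1, sun=1, wet=0, cld=1, slip=0, wind=0, snow=0), score=16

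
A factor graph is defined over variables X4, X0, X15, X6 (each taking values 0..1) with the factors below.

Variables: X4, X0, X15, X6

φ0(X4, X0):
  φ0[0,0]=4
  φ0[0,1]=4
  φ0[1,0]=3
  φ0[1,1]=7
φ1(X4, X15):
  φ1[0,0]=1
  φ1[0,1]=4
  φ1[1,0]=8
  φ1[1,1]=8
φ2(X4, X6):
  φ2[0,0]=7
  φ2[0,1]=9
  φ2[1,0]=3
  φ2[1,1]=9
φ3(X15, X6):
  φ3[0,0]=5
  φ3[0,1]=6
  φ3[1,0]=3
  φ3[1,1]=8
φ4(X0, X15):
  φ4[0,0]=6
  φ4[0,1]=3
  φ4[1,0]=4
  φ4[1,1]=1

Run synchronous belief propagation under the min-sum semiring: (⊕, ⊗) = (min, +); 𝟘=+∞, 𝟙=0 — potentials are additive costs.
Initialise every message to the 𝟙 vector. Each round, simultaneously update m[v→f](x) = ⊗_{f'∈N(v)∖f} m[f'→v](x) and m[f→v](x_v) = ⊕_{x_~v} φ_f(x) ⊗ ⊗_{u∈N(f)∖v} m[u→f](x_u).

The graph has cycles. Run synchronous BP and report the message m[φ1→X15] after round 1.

init: all messages = 𝟙 over 2 values
r1 m[φ0→X4] = [4, 3]
r1 m[φ0→X0] = [3, 4]
r1 m[φ1→X4] = [1, 8]
r1 m[φ1→X15] = [1, 4]
r1 m[φ2→X4] = [7, 3]
r1 m[φ2→X6] = [3, 9]
r1 m[φ3→X15] = [5, 3]
r1 m[φ3→X6] = [3, 6]
r1 m[φ4→X0] = [3, 1]
r1 m[φ4→X15] = [4, 1]
r1 m[X4→φ0] = [0, 0]
r1 m[X4→φ1] = [0, 0]
r1 m[X4→φ2] = [0, 0]
r1 m[X0→φ0] = [0, 0]
r1 m[X0→φ4] = [0, 0]
r1 m[X15→φ1] = [0, 0]
r1 m[X15→φ3] = [0, 0]
r1 m[X15→φ4] = [0, 0]
r1 m[X6→φ2] = [0, 0]
r1 m[X6→φ3] = [0, 0]

message @ round 1 = [1, 4]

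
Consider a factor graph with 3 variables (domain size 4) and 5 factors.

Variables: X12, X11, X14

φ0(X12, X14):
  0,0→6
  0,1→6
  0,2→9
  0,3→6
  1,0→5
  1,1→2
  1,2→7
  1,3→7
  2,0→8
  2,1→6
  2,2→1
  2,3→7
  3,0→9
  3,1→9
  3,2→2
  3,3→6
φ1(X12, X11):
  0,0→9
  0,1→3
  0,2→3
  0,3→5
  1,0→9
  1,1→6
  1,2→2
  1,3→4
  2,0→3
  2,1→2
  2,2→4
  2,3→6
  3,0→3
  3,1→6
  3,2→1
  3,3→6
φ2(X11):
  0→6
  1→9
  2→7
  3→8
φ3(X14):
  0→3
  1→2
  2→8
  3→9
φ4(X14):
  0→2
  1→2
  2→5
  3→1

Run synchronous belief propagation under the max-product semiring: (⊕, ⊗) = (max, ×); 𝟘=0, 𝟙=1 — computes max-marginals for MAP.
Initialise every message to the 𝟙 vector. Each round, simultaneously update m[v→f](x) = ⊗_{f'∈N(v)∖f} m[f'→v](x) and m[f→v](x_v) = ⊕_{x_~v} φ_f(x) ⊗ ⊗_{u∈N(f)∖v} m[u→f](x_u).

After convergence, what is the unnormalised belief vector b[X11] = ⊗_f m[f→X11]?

init: all messages = 𝟙 over 4 values
r1 m[φ0→X12] = [9, 7, 8, 9]
r1 m[φ0→X14] = [9, 9, 9, 7]
r1 m[φ1→X12] = [9, 9, 6, 6]
r1 m[φ1→X11] = [9, 6, 4, 6]
r1 m[φ2→X11] = [6, 9, 7, 8]
r1 m[φ3→X14] = [3, 2, 8, 9]
r1 m[φ4→X14] = [2, 2, 5, 1]
r1 m[X12→φ0] = [1, 1, 1, 1]
r1 m[X12→φ1] = [1, 1, 1, 1]
r1 m[X11→φ1] = [1, 1, 1, 1]
r1 m[X11→φ2] = [1, 1, 1, 1]
r1 m[X14→φ0] = [1, 1, 1, 1]
r1 m[X14→φ3] = [1, 1, 1, 1]
r1 m[X14→φ4] = [1, 1, 1, 1]
r2 m[φ0→X12] = [9, 7, 8, 9]
r2 m[φ0→X14] = [9, 9, 9, 7]
r2 m[φ1→X12] = [9, 9, 6, 6]
r2 m[φ1→X11] = [9, 6, 4, 6]
r2 m[φ2→X11] = [6, 9, 7, 8]
r2 m[φ3→X14] = [3, 2, 8, 9]
r2 m[φ4→X14] = [2, 2, 5, 1]
r2 m[X12→φ0] = [9, 9, 6, 6]
r2 m[X12→φ1] = [9, 7, 8, 9]
r2 m[X11→φ1] = [6, 9, 7, 8]
r2 m[X11→φ2] = [9, 6, 4, 6]
r2 m[X14→φ0] = [6, 4, 40, 9]
r2 m[X14→φ3] = [18, 18, 45, 7]
r2 m[X14→φ4] = [27, 18, 72, 63]
r3 m[φ0→X12] = [360, 280, 63, 80]
r3 m[φ0→X14] = [54, 54, 81, 63]
r3 m[φ1→X12] = [54, 54, 48, 54]
r3 m[φ1→X11] = [81, 54, 32, 54]
r3 m[φ2→X11] = [6, 9, 7, 8]
r3 m[φ3→X14] = [3, 2, 8, 9]
r3 m[φ4→X14] = [2, 2, 5, 1]
r3 m[X12→φ0] = [9, 9, 6, 6]
r3 m[X12→φ1] = [9, 7, 8, 9]
r3 m[X11→φ1] = [6, 9, 7, 8]
r3 m[X11→φ2] = [9, 6, 4, 6]
r3 m[X14→φ0] = [6, 4, 40, 9]
r3 m[X14→φ3] = [18, 18, 45, 7]
r3 m[X14→φ4] = [27, 18, 72, 63]
r4 m[φ0→X12] = [360, 280, 63, 80]
r4 m[φ0→X14] = [54, 54, 81, 63]
r4 m[φ1→X12] = [54, 54, 48, 54]
r4 m[φ1→X11] = [81, 54, 32, 54]
r4 m[φ2→X11] = [6, 9, 7, 8]
r4 m[φ3→X14] = [3, 2, 8, 9]
r4 m[φ4→X14] = [2, 2, 5, 1]
r4 m[X12→φ0] = [54, 54, 48, 54]
r4 m[X12→φ1] = [360, 280, 63, 80]
r4 m[X11→φ1] = [6, 9, 7, 8]
r4 m[X11→φ2] = [81, 54, 32, 54]
r4 m[X14→φ0] = [6, 4, 40, 9]
r4 m[X14→φ3] = [108, 108, 405, 63]
r4 m[X14→φ4] = [162, 108, 648, 567]
r5 m[φ0→X12] = [360, 280, 63, 80]
r5 m[φ0→X14] = [486, 486, 486, 378]
r5 m[φ1→X12] = [54, 54, 48, 54]
r5 m[φ1→X11] = [3240, 1680, 1080, 1800]
r5 m[φ2→X11] = [6, 9, 7, 8]
r5 m[φ3→X14] = [3, 2, 8, 9]
r5 m[φ4→X14] = [2, 2, 5, 1]
r5 m[X12→φ0] = [54, 54, 48, 54]
r5 m[X12→φ1] = [360, 280, 63, 80]
r5 m[X11→φ1] = [6, 9, 7, 8]
r5 m[X11→φ2] = [81, 54, 32, 54]
r5 m[X14→φ0] = [6, 4, 40, 9]
r5 m[X14→φ3] = [108, 108, 405, 63]
r5 m[X14→φ4] = [162, 108, 648, 567]
r6 m[φ0→X12] = [360, 280, 63, 80]
r6 m[φ0→X14] = [486, 486, 486, 378]
r6 m[φ1→X12] = [54, 54, 48, 54]
r6 m[φ1→X11] = [3240, 1680, 1080, 1800]
r6 m[φ2→X11] = [6, 9, 7, 8]
r6 m[φ3→X14] = [3, 2, 8, 9]
r6 m[φ4→X14] = [2, 2, 5, 1]
r6 m[X12→φ0] = [54, 54, 48, 54]
r6 m[X12→φ1] = [360, 280, 63, 80]
r6 m[X11→φ1] = [6, 9, 7, 8]
r6 m[X11→φ2] = [3240, 1680, 1080, 1800]
r6 m[X14→φ0] = [6, 4, 40, 9]
r6 m[X14→φ3] = [972, 972, 2430, 378]
r6 m[X14→φ4] = [1458, 972, 3888, 3402]
r7 m[φ0→X12] = [360, 280, 63, 80]
r7 m[φ0→X14] = [486, 486, 486, 378]
r7 m[φ1→X12] = [54, 54, 48, 54]
r7 m[φ1→X11] = [3240, 1680, 1080, 1800]
r7 m[φ2→X11] = [6, 9, 7, 8]
r7 m[φ3→X14] = [3, 2, 8, 9]
r7 m[φ4→X14] = [2, 2, 5, 1]
r7 m[X12→φ0] = [54, 54, 48, 54]
r7 m[X12→φ1] = [360, 280, 63, 80]
r7 m[X11→φ1] = [6, 9, 7, 8]
r7 m[X11→φ2] = [3240, 1680, 1080, 1800]
r7 m[X14→φ0] = [6, 4, 40, 9]
r7 m[X14→φ3] = [972, 972, 2430, 378]
r7 m[X14→φ4] = [1458, 972, 3888, 3402]
fixed point reached at round 7
b[X11] = ⊗ incoming = [19440, 15120, 7560, 14400]

b[X11] = [19440, 15120, 7560, 14400]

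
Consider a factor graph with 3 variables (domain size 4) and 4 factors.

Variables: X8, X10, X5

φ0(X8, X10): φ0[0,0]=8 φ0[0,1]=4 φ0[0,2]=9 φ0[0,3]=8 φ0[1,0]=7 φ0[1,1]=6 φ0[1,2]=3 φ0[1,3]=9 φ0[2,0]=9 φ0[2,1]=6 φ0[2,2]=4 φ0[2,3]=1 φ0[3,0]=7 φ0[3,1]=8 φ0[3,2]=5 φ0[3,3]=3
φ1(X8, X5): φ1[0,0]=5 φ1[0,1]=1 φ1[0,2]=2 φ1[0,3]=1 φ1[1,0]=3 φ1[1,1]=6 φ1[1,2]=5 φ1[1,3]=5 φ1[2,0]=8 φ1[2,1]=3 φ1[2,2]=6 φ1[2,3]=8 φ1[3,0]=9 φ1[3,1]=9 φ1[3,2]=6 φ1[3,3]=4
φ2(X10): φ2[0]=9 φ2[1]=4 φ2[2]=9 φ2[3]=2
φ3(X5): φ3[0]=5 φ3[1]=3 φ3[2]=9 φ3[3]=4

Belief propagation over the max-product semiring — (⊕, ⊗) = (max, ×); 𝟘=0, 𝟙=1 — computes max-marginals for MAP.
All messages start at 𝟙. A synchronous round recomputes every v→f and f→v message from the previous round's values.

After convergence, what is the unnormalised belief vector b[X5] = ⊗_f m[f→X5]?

init: all messages = 𝟙 over 4 values
r1 m[φ0→X8] = [9, 9, 9, 8]
r1 m[φ0→X10] = [9, 8, 9, 9]
r1 m[φ1→X8] = [5, 6, 8, 9]
r1 m[φ1→X5] = [9, 9, 6, 8]
r1 m[φ2→X10] = [9, 4, 9, 2]
r1 m[φ3→X5] = [5, 3, 9, 4]
r1 m[X8→φ0] = [1, 1, 1, 1]
r1 m[X8→φ1] = [1, 1, 1, 1]
r1 m[X10→φ0] = [1, 1, 1, 1]
r1 m[X10→φ2] = [1, 1, 1, 1]
r1 m[X5→φ1] = [1, 1, 1, 1]
r1 m[X5→φ3] = [1, 1, 1, 1]
r2 m[φ0→X8] = [9, 9, 9, 8]
r2 m[φ0→X10] = [9, 8, 9, 9]
r2 m[φ1→X8] = [5, 6, 8, 9]
r2 m[φ1→X5] = [9, 9, 6, 8]
r2 m[φ2→X10] = [9, 4, 9, 2]
r2 m[φ3→X5] = [5, 3, 9, 4]
r2 m[X8→φ0] = [5, 6, 8, 9]
r2 m[X8→φ1] = [9, 9, 9, 8]
r2 m[X10→φ0] = [9, 4, 9, 2]
r2 m[X10→φ2] = [9, 8, 9, 9]
r2 m[X5→φ1] = [5, 3, 9, 4]
r2 m[X5→φ3] = [9, 9, 6, 8]
r3 m[φ0→X8] = [81, 63, 81, 63]
r3 m[φ0→X10] = [72, 72, 45, 54]
r3 m[φ1→X8] = [25, 45, 54, 54]
r3 m[φ1→X5] = [72, 72, 54, 72]
r3 m[φ2→X10] = [9, 4, 9, 2]
r3 m[φ3→X5] = [5, 3, 9, 4]
r3 m[X8→φ0] = [5, 6, 8, 9]
r3 m[X8→φ1] = [9, 9, 9, 8]
r3 m[X10→φ0] = [9, 4, 9, 2]
r3 m[X10→φ2] = [9, 8, 9, 9]
r3 m[X5→φ1] = [5, 3, 9, 4]
r3 m[X5→φ3] = [9, 9, 6, 8]
r4 m[φ0→X8] = [81, 63, 81, 63]
r4 m[φ0→X10] = [72, 72, 45, 54]
r4 m[φ1→X8] = [25, 45, 54, 54]
r4 m[φ1→X5] = [72, 72, 54, 72]
r4 m[φ2→X10] = [9, 4, 9, 2]
r4 m[φ3→X5] = [5, 3, 9, 4]
r4 m[X8→φ0] = [25, 45, 54, 54]
r4 m[X8→φ1] = [81, 63, 81, 63]
r4 m[X10→φ0] = [9, 4, 9, 2]
r4 m[X10→φ2] = [72, 72, 45, 54]
r4 m[X5→φ1] = [5, 3, 9, 4]
r4 m[X5→φ3] = [72, 72, 54, 72]
r5 m[φ0→X8] = [81, 63, 81, 63]
r5 m[φ0→X10] = [486, 432, 270, 405]
r5 m[φ1→X8] = [25, 45, 54, 54]
r5 m[φ1→X5] = [648, 567, 486, 648]
r5 m[φ2→X10] = [9, 4, 9, 2]
r5 m[φ3→X5] = [5, 3, 9, 4]
r5 m[X8→φ0] = [25, 45, 54, 54]
r5 m[X8→φ1] = [81, 63, 81, 63]
r5 m[X10→φ0] = [9, 4, 9, 2]
r5 m[X10→φ2] = [72, 72, 45, 54]
r5 m[X5→φ1] = [5, 3, 9, 4]
r5 m[X5→φ3] = [72, 72, 54, 72]
r6 m[φ0→X8] = [81, 63, 81, 63]
r6 m[φ0→X10] = [486, 432, 270, 405]
r6 m[φ1→X8] = [25, 45, 54, 54]
r6 m[φ1→X5] = [648, 567, 486, 648]
r6 m[φ2→X10] = [9, 4, 9, 2]
r6 m[φ3→X5] = [5, 3, 9, 4]
r6 m[X8→φ0] = [25, 45, 54, 54]
r6 m[X8→φ1] = [81, 63, 81, 63]
r6 m[X10→φ0] = [9, 4, 9, 2]
r6 m[X10→φ2] = [486, 432, 270, 405]
r6 m[X5→φ1] = [5, 3, 9, 4]
r6 m[X5→φ3] = [648, 567, 486, 648]
r7 m[φ0→X8] = [81, 63, 81, 63]
r7 m[φ0→X10] = [486, 432, 270, 405]
r7 m[φ1→X8] = [25, 45, 54, 54]
r7 m[φ1→X5] = [648, 567, 486, 648]
r7 m[φ2→X10] = [9, 4, 9, 2]
r7 m[φ3→X5] = [5, 3, 9, 4]
r7 m[X8→φ0] = [25, 45, 54, 54]
r7 m[X8→φ1] = [81, 63, 81, 63]
r7 m[X10→φ0] = [9, 4, 9, 2]
r7 m[X10→φ2] = [486, 432, 270, 405]
r7 m[X5→φ1] = [5, 3, 9, 4]
r7 m[X5→φ3] = [648, 567, 486, 648]
fixed point reached at round 7
b[X5] = ⊗ incoming = [3240, 1701, 4374, 2592]

b[X5] = [3240, 1701, 4374, 2592]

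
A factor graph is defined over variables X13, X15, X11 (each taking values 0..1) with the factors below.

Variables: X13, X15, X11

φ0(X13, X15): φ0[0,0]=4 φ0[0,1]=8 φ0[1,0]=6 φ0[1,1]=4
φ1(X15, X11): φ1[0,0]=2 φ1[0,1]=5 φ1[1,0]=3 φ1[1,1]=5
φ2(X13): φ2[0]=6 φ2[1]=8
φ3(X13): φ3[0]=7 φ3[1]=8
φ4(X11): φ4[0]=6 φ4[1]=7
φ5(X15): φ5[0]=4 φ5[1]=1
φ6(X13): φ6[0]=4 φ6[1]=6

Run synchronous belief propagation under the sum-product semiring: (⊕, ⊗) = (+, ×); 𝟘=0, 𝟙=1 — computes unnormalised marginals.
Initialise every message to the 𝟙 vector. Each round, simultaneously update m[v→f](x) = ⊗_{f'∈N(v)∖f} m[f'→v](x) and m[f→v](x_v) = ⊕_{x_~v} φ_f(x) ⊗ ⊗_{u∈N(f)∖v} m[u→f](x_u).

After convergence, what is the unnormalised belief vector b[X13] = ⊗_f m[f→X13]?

init: all messages = 𝟙 over 2 values
r1 m[φ0→X13] = [12, 10]
r1 m[φ0→X15] = [10, 12]
r1 m[φ1→X15] = [7, 8]
r1 m[φ1→X11] = [5, 10]
r1 m[φ2→X13] = [6, 8]
r1 m[φ3→X13] = [7, 8]
r1 m[φ4→X11] = [6, 7]
r1 m[φ5→X15] = [4, 1]
r1 m[φ6→X13] = [4, 6]
r1 m[X13→φ0] = [1, 1]
r1 m[X13→φ2] = [1, 1]
r1 m[X13→φ3] = [1, 1]
r1 m[X13→φ6] = [1, 1]
r1 m[X15→φ0] = [1, 1]
r1 m[X15→φ1] = [1, 1]
r1 m[X15→φ5] = [1, 1]
r1 m[X11→φ1] = [1, 1]
r1 m[X11→φ4] = [1, 1]
r2 m[φ0→X13] = [12, 10]
r2 m[φ0→X15] = [10, 12]
r2 m[φ1→X15] = [7, 8]
r2 m[φ1→X11] = [5, 10]
r2 m[φ2→X13] = [6, 8]
r2 m[φ3→X13] = [7, 8]
r2 m[φ4→X11] = [6, 7]
r2 m[φ5→X15] = [4, 1]
r2 m[φ6→X13] = [4, 6]
r2 m[X13→φ0] = [168, 384]
r2 m[X13→φ2] = [336, 480]
r2 m[X13→φ3] = [288, 480]
r2 m[X13→φ6] = [504, 640]
r2 m[X15→φ0] = [28, 8]
r2 m[X15→φ1] = [40, 12]
r2 m[X15→φ5] = [70, 96]
r2 m[X11→φ1] = [6, 7]
r2 m[X11→φ4] = [5, 10]
r3 m[φ0→X13] = [176, 200]
r3 m[φ0→X15] = [2976, 2880]
r3 m[φ1→X15] = [47, 53]
r3 m[φ1→X11] = [116, 260]
r3 m[φ2→X13] = [6, 8]
r3 m[φ3→X13] = [7, 8]
r3 m[φ4→X11] = [6, 7]
r3 m[φ5→X15] = [4, 1]
r3 m[φ6→X13] = [4, 6]
r3 m[X13→φ0] = [168, 384]
r3 m[X13→φ2] = [336, 480]
r3 m[X13→φ3] = [288, 480]
r3 m[X13→φ6] = [504, 640]
r3 m[X15→φ0] = [28, 8]
r3 m[X15→φ1] = [40, 12]
r3 m[X15→φ5] = [70, 96]
r3 m[X11→φ1] = [6, 7]
r3 m[X11→φ4] = [5, 10]
r4 m[φ0→X13] = [176, 200]
r4 m[φ0→X15] = [2976, 2880]
r4 m[φ1→X15] = [47, 53]
r4 m[φ1→X11] = [116, 260]
r4 m[φ2→X13] = [6, 8]
r4 m[φ3→X13] = [7, 8]
r4 m[φ4→X11] = [6, 7]
r4 m[φ5→X15] = [4, 1]
r4 m[φ6→X13] = [4, 6]
r4 m[X13→φ0] = [168, 384]
r4 m[X13→φ2] = [4928, 9600]
r4 m[X13→φ3] = [4224, 9600]
r4 m[X13→φ6] = [7392, 12800]
r4 m[X15→φ0] = [188, 53]
r4 m[X15→φ1] = [11904, 2880]
r4 m[X15→φ5] = [139872, 152640]
r4 m[X11→φ1] = [6, 7]
r4 m[X11→φ4] = [116, 260]
r5 m[φ0→X13] = [1176, 1340]
r5 m[φ0→X15] = [2976, 2880]
r5 m[φ1→X15] = [47, 53]
r5 m[φ1→X11] = [32448, 73920]
r5 m[φ2→X13] = [6, 8]
r5 m[φ3→X13] = [7, 8]
r5 m[φ4→X11] = [6, 7]
r5 m[φ5→X15] = [4, 1]
r5 m[φ6→X13] = [4, 6]
r5 m[X13→φ0] = [168, 384]
r5 m[X13→φ2] = [4928, 9600]
r5 m[X13→φ3] = [4224, 9600]
r5 m[X13→φ6] = [7392, 12800]
r5 m[X15→φ0] = [188, 53]
r5 m[X15→φ1] = [11904, 2880]
r5 m[X15→φ5] = [139872, 152640]
r5 m[X11→φ1] = [6, 7]
r5 m[X11→φ4] = [116, 260]
r6 m[φ0→X13] = [1176, 1340]
r6 m[φ0→X15] = [2976, 2880]
r6 m[φ1→X15] = [47, 53]
r6 m[φ1→X11] = [32448, 73920]
r6 m[φ2→X13] = [6, 8]
r6 m[φ3→X13] = [7, 8]
r6 m[φ4→X11] = [6, 7]
r6 m[φ5→X15] = [4, 1]
r6 m[φ6→X13] = [4, 6]
r6 m[X13→φ0] = [168, 384]
r6 m[X13→φ2] = [32928, 64320]
r6 m[X13→φ3] = [28224, 64320]
r6 m[X13→φ6] = [49392, 85760]
r6 m[X15→φ0] = [188, 53]
r6 m[X15→φ1] = [11904, 2880]
r6 m[X15→φ5] = [139872, 152640]
r6 m[X11→φ1] = [6, 7]
r6 m[X11→φ4] = [32448, 73920]
r7 m[φ0→X13] = [1176, 1340]
r7 m[φ0→X15] = [2976, 2880]
r7 m[φ1→X15] = [47, 53]
r7 m[φ1→X11] = [32448, 73920]
r7 m[φ2→X13] = [6, 8]
r7 m[φ3→X13] = [7, 8]
r7 m[φ4→X11] = [6, 7]
r7 m[φ5→X15] = [4, 1]
r7 m[φ6→X13] = [4, 6]
r7 m[X13→φ0] = [168, 384]
r7 m[X13→φ2] = [32928, 64320]
r7 m[X13→φ3] = [28224, 64320]
r7 m[X13→φ6] = [49392, 85760]
r7 m[X15→φ0] = [188, 53]
r7 m[X15→φ1] = [11904, 2880]
r7 m[X15→φ5] = [139872, 152640]
r7 m[X11→φ1] = [6, 7]
r7 m[X11→φ4] = [32448, 73920]
fixed point reached at round 7
b[X13] = ⊗ incoming = [197568, 514560]

b[X13] = [197568, 514560]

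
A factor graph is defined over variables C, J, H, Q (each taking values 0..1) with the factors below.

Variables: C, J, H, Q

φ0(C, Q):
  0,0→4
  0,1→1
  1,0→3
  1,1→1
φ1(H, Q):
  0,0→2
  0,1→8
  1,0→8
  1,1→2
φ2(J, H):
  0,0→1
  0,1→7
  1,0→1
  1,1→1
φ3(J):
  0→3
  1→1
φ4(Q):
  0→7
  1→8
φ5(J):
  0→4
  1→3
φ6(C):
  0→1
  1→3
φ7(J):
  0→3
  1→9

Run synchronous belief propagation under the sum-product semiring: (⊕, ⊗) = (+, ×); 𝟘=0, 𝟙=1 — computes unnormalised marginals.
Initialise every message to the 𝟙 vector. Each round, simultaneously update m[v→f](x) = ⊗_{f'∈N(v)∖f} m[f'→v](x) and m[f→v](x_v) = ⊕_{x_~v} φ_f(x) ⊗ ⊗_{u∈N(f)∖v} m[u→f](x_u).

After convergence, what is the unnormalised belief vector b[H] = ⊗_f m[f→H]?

init: all messages = 𝟙 over 2 values
r1 m[φ0→C] = [5, 4]
r1 m[φ0→Q] = [7, 2]
r1 m[φ1→H] = [10, 10]
r1 m[φ1→Q] = [10, 10]
r1 m[φ2→J] = [8, 2]
r1 m[φ2→H] = [2, 8]
r1 m[φ3→J] = [3, 1]
r1 m[φ4→Q] = [7, 8]
r1 m[φ5→J] = [4, 3]
r1 m[φ6→C] = [1, 3]
r1 m[φ7→J] = [3, 9]
r1 m[C→φ0] = [1, 1]
r1 m[C→φ6] = [1, 1]
r1 m[J→φ2] = [1, 1]
r1 m[J→φ3] = [1, 1]
r1 m[J→φ5] = [1, 1]
r1 m[J→φ7] = [1, 1]
r1 m[H→φ1] = [1, 1]
r1 m[H→φ2] = [1, 1]
r1 m[Q→φ0] = [1, 1]
r1 m[Q→φ1] = [1, 1]
r1 m[Q→φ4] = [1, 1]
r2 m[φ0→C] = [5, 4]
r2 m[φ0→Q] = [7, 2]
r2 m[φ1→H] = [10, 10]
r2 m[φ1→Q] = [10, 10]
r2 m[φ2→J] = [8, 2]
r2 m[φ2→H] = [2, 8]
r2 m[φ3→J] = [3, 1]
r2 m[φ4→Q] = [7, 8]
r2 m[φ5→J] = [4, 3]
r2 m[φ6→C] = [1, 3]
r2 m[φ7→J] = [3, 9]
r2 m[C→φ0] = [1, 3]
r2 m[C→φ6] = [5, 4]
r2 m[J→φ2] = [36, 27]
r2 m[J→φ3] = [96, 54]
r2 m[J→φ5] = [72, 18]
r2 m[J→φ7] = [96, 6]
r2 m[H→φ1] = [2, 8]
r2 m[H→φ2] = [10, 10]
r2 m[Q→φ0] = [70, 80]
r2 m[Q→φ1] = [49, 16]
r2 m[Q→φ4] = [70, 20]
r3 m[φ0→C] = [360, 290]
r3 m[φ0→Q] = [13, 4]
r3 m[φ1→H] = [226, 424]
r3 m[φ1→Q] = [68, 32]
r3 m[φ2→J] = [80, 20]
r3 m[φ2→H] = [63, 279]
r3 m[φ3→J] = [3, 1]
r3 m[φ4→Q] = [7, 8]
r3 m[φ5→J] = [4, 3]
r3 m[φ6→C] = [1, 3]
r3 m[φ7→J] = [3, 9]
r3 m[C→φ0] = [1, 3]
r3 m[C→φ6] = [5, 4]
r3 m[J→φ2] = [36, 27]
r3 m[J→φ3] = [96, 54]
r3 m[J→φ5] = [72, 18]
r3 m[J→φ7] = [96, 6]
r3 m[H→φ1] = [2, 8]
r3 m[H→φ2] = [10, 10]
r3 m[Q→φ0] = [70, 80]
r3 m[Q→φ1] = [49, 16]
r3 m[Q→φ4] = [70, 20]
r4 m[φ0→C] = [360, 290]
r4 m[φ0→Q] = [13, 4]
r4 m[φ1→H] = [226, 424]
r4 m[φ1→Q] = [68, 32]
r4 m[φ2→J] = [80, 20]
r4 m[φ2→H] = [63, 279]
r4 m[φ3→J] = [3, 1]
r4 m[φ4→Q] = [7, 8]
r4 m[φ5→J] = [4, 3]
r4 m[φ6→C] = [1, 3]
r4 m[φ7→J] = [3, 9]
r4 m[C→φ0] = [1, 3]
r4 m[C→φ6] = [360, 290]
r4 m[J→φ2] = [36, 27]
r4 m[J→φ3] = [960, 540]
r4 m[J→φ5] = [720, 180]
r4 m[J→φ7] = [960, 60]
r4 m[H→φ1] = [63, 279]
r4 m[H→φ2] = [226, 424]
r4 m[Q→φ0] = [476, 256]
r4 m[Q→φ1] = [91, 32]
r4 m[Q→φ4] = [884, 128]
r5 m[φ0→C] = [2160, 1684]
r5 m[φ0→Q] = [13, 4]
r5 m[φ1→H] = [438, 792]
r5 m[φ1→Q] = [2358, 1062]
r5 m[φ2→J] = [3194, 650]
r5 m[φ2→H] = [63, 279]
r5 m[φ3→J] = [3, 1]
r5 m[φ4→Q] = [7, 8]
r5 m[φ5→J] = [4, 3]
r5 m[φ6→C] = [1, 3]
r5 m[φ7→J] = [3, 9]
r5 m[C→φ0] = [1, 3]
r5 m[C→φ6] = [360, 290]
r5 m[J→φ2] = [36, 27]
r5 m[J→φ3] = [960, 540]
r5 m[J→φ5] = [720, 180]
r5 m[J→φ7] = [960, 60]
r5 m[H→φ1] = [63, 279]
r5 m[H→φ2] = [226, 424]
r5 m[Q→φ0] = [476, 256]
r5 m[Q→φ1] = [91, 32]
r5 m[Q→φ4] = [884, 128]
r6 m[φ0→C] = [2160, 1684]
r6 m[φ0→Q] = [13, 4]
r6 m[φ1→H] = [438, 792]
r6 m[φ1→Q] = [2358, 1062]
r6 m[φ2→J] = [3194, 650]
r6 m[φ2→H] = [63, 279]
r6 m[φ3→J] = [3, 1]
r6 m[φ4→Q] = [7, 8]
r6 m[φ5→J] = [4, 3]
r6 m[φ6→C] = [1, 3]
r6 m[φ7→J] = [3, 9]
r6 m[C→φ0] = [1, 3]
r6 m[C→φ6] = [2160, 1684]
r6 m[J→φ2] = [36, 27]
r6 m[J→φ3] = [38328, 17550]
r6 m[J→φ5] = [28746, 5850]
r6 m[J→φ7] = [38328, 1950]
r6 m[H→φ1] = [63, 279]
r6 m[H→φ2] = [438, 792]
r6 m[Q→φ0] = [16506, 8496]
r6 m[Q→φ1] = [91, 32]
r6 m[Q→φ4] = [30654, 4248]
r7 m[φ0→C] = [74520, 58014]
r7 m[φ0→Q] = [13, 4]
r7 m[φ1→H] = [438, 792]
r7 m[φ1→Q] = [2358, 1062]
r7 m[φ2→J] = [5982, 1230]
r7 m[φ2→H] = [63, 279]
r7 m[φ3→J] = [3, 1]
r7 m[φ4→Q] = [7, 8]
r7 m[φ5→J] = [4, 3]
r7 m[φ6→C] = [1, 3]
r7 m[φ7→J] = [3, 9]
r7 m[C→φ0] = [1, 3]
r7 m[C→φ6] = [2160, 1684]
r7 m[J→φ2] = [36, 27]
r7 m[J→φ3] = [38328, 17550]
r7 m[J→φ5] = [28746, 5850]
r7 m[J→φ7] = [38328, 1950]
r7 m[H→φ1] = [63, 279]
r7 m[H→φ2] = [438, 792]
r7 m[Q→φ0] = [16506, 8496]
r7 m[Q→φ1] = [91, 32]
r7 m[Q→φ4] = [30654, 4248]
r8 m[φ0→C] = [74520, 58014]
r8 m[φ0→Q] = [13, 4]
r8 m[φ1→H] = [438, 792]
r8 m[φ1→Q] = [2358, 1062]
r8 m[φ2→J] = [5982, 1230]
r8 m[φ2→H] = [63, 279]
r8 m[φ3→J] = [3, 1]
r8 m[φ4→Q] = [7, 8]
r8 m[φ5→J] = [4, 3]
r8 m[φ6→C] = [1, 3]
r8 m[φ7→J] = [3, 9]
r8 m[C→φ0] = [1, 3]
r8 m[C→φ6] = [74520, 58014]
r8 m[J→φ2] = [36, 27]
r8 m[J→φ3] = [71784, 33210]
r8 m[J→φ5] = [53838, 11070]
r8 m[J→φ7] = [71784, 3690]
r8 m[H→φ1] = [63, 279]
r8 m[H→φ2] = [438, 792]
r8 m[Q→φ0] = [16506, 8496]
r8 m[Q→φ1] = [91, 32]
r8 m[Q→φ4] = [30654, 4248]
r9 m[φ0→C] = [74520, 58014]
r9 m[φ0→Q] = [13, 4]
r9 m[φ1→H] = [438, 792]
r9 m[φ1→Q] = [2358, 1062]
r9 m[φ2→J] = [5982, 1230]
r9 m[φ2→H] = [63, 279]
r9 m[φ3→J] = [3, 1]
r9 m[φ4→Q] = [7, 8]
r9 m[φ5→J] = [4, 3]
r9 m[φ6→C] = [1, 3]
r9 m[φ7→J] = [3, 9]
r9 m[C→φ0] = [1, 3]
r9 m[C→φ6] = [74520, 58014]
r9 m[J→φ2] = [36, 27]
r9 m[J→φ3] = [71784, 33210]
r9 m[J→φ5] = [53838, 11070]
r9 m[J→φ7] = [71784, 3690]
r9 m[H→φ1] = [63, 279]
r9 m[H→φ2] = [438, 792]
r9 m[Q→φ0] = [16506, 8496]
r9 m[Q→φ1] = [91, 32]
r9 m[Q→φ4] = [30654, 4248]
fixed point reached at round 9
b[H] = ⊗ incoming = [27594, 220968]

b[H] = [27594, 220968]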